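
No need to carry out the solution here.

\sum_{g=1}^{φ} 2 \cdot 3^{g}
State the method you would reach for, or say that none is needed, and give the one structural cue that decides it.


Verdict: the geometric series formula — each term is 3 times the previous one, so the geometric-series formula applies directly.


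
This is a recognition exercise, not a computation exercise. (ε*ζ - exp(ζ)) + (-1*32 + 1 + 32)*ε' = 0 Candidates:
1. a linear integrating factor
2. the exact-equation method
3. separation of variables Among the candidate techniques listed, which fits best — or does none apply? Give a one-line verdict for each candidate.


Verdict: a linear integrating factor — first power of ε, nonzero forcing: the integrating-factor recipe applies verbatim with p = ζ.
- a linear integrating factor: applicable, and directly so.
- the exact-equation method: the mixed-partials test fails on this split — it is not an exact differential as presented.
- separation of variables: no division isolates the independent variable from the unknown.


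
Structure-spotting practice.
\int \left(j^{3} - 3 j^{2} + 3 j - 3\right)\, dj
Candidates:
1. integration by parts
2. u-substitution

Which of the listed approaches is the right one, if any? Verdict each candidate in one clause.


Technique: no special technique — the integrand is a sum of constant multiples of powers of j — integrate term by term.
- integration by parts — parts would only shuffle a directly integrable integrand.
- u-substitution: any workable substitution here is cosmetic — the integrand is already in directly integrable form.


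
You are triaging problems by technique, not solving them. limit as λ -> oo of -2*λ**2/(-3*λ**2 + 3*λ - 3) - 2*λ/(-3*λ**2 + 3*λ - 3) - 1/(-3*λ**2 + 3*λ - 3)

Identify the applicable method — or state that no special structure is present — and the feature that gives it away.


Diagnosis: dominant-term comparison — divide through by the highest power of λ; every lower-order term dies and the dominant terms decide the limit. Differentiating the expression as a single quotient would eventually settle it as well; matching dominant growth settles it immediately.


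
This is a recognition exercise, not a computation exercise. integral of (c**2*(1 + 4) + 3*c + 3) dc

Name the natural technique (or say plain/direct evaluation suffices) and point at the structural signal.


Technique: no special technique — scan for structure and find none: constant multiples of powers of c, integrate directly.


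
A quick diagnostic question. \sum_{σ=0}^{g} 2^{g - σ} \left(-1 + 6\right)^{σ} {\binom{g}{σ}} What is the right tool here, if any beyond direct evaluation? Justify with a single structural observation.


Best approach: the binomial theorem — binomial coefficients against complementary powers of (-1 + 6) and 2: recognize the binomial expansion and resum.


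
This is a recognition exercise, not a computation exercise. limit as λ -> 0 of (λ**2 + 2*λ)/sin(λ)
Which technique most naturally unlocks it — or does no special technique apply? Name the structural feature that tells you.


Method: l'Hôpital's rule (0/0) — numerator and denominator both vanish at 0 — a genuine 0/0 form, which is exactly when l'Hôpital applies. A first-order expansion at the point is an equally standard path; the rule packages it.


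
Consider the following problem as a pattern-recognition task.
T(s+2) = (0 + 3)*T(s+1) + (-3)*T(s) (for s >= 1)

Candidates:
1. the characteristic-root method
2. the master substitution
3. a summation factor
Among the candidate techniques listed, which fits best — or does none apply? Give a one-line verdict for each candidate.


Method: the characteristic-root method — linear, homogeneous, constant coefficients: solutions of the form r^s exist — find the roots of the characteristic polynomial.
- the characteristic-root method — yes, a natural case for it.
- the master substitution — the recursion shifts the index rather than dividing it.
- a summation factor: a summation factor telescopes one-step recursions; this one carries higher-order memory.


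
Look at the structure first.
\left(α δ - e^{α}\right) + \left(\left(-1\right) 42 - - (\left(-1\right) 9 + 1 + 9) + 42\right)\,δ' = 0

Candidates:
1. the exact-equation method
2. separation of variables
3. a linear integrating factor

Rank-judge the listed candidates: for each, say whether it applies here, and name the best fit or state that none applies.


Diagnosis: a linear integrating factor — the unknown enters only to the first power against a nonzero forcing term — the integrating-factor template applies directly.
- the exact-equation method — the cross partial derivatives disagree, so no single potential exists.
- separation of variables — the two dependences are entangled, not a clean product of one-variable pieces.
- a linear integrating factor: applies; the problem has the shape this method handles.


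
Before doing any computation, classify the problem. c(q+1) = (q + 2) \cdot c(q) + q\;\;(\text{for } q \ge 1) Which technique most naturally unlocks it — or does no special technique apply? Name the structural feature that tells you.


Diagnosis: a summation factor — because the multiplier q + 2 is index-dependent, divide through by its running product and sum the resulting differences.


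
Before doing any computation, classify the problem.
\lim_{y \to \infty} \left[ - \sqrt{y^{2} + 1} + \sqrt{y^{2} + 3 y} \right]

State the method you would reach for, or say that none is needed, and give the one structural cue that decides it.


Verdict: conjugate multiplication — turning the difference into a conjugate-rationalized ratio makes the limit readable.


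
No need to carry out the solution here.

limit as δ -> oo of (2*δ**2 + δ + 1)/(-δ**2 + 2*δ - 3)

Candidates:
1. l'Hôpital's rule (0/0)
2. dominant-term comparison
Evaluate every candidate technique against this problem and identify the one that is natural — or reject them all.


Method: dominant-term comparison — growth-rate triage: the leading powers of δ decide the limit, everything else is noise.
- l'Hôpital's rule (0/0): viewed as a single quotient this runs to ∞/∞, not the 0/0 clash this candidate addresses; an at-infinity variant of the rule would resolve it, but comparing leading growth reads the answer without differentiating.
- dominant-term comparison — yes, a natural case for it.


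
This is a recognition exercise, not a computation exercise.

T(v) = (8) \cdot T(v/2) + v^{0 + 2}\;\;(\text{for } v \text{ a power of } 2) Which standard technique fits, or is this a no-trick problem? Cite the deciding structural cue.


Verdict: the master substitution — the argument shrinks by the factor 2, so measure the index on a logarithmic scale and the recursion becomes a shift.


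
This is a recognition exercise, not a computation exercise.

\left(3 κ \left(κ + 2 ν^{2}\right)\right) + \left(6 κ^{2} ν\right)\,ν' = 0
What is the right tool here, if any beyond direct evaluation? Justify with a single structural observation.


Technique: the exact-equation method — checking ∂/∂ν of 3 κ \left(κ + 2 ν^{2}\right) against ∂/∂κ of 6 κ^{2} ν: they match — the equation is exact as it stands.


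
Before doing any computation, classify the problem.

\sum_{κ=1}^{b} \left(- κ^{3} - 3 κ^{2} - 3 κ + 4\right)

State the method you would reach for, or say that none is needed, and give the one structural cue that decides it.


Technique: no special technique — this is bookkeeping, not technique: standard formulas for sums of constant-multiple powers of κ apply termwise.


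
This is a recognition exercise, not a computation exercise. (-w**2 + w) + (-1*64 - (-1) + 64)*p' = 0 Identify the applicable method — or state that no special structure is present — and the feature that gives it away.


Verdict: no special technique — solved for the derivative, no p appears — this is antidifferentiation in w wearing ODE clothing.


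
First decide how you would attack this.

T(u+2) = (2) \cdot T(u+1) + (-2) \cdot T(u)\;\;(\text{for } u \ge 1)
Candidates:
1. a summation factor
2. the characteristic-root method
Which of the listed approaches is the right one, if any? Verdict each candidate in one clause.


Diagnosis: the characteristic-root method — try a geometric ansatz r^u: constant coefficients turn the recurrence into one polynomial equation in r.
- a summation factor: the recurrence reaches back more than one step, outside the first-order family a summation factor normalizes.
- the characteristic-root method: yes, a natural case for it.


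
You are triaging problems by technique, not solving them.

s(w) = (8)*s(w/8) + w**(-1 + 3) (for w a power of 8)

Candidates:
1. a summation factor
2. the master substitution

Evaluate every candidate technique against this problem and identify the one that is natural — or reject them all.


Best approach: the master substitution — the argument shrinks by the factor 8, so measure the index on a logarithmic scale and the recursion becomes a shift.
- a summation factor: the recursion divides its index rather than shifting it — there is no previous-term chain for a summation factor to telescope.
- the master substitution — a fit — the right tool for this form.


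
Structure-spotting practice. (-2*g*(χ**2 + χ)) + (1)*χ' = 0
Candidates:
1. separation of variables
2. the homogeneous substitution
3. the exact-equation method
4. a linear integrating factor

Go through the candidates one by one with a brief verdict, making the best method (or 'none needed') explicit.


Verdict: separation of variables — one side of the product carries the independent variable, the other the unknown — the textbook separation shape. A Bernoulli rewrite would carry it as the equation stands — separating the variables needs no rearrangement either.
- separation of variables — yes — fits the structure here.
- the homogeneous substitution: the slope does not depend on the ratio of the variables alone.
- the exact-equation method — the mixed-partials test fails on this split — it is not an exact differential as presented.
- a linear integrating factor: the unknown enters nonlinearly (through a power, a denominator, or a transcendental function), which the linear integrating-factor recipe cannot absorb as-is — any repair would come from a preliminary substitution, not the factor.


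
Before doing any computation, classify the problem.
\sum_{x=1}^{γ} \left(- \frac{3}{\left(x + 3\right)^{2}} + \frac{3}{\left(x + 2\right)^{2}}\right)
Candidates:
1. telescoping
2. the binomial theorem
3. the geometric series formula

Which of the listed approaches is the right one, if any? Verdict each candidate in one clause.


Verdict: telescoping — this sum is a zipper: each term contributes \frac{3}{\left(x + 2\right)^{2}} and removes the next index's value, which the following term puts back, closing term by term.
- telescoping — yes — fits the structure here.
- the binomial theorem: there is no pair of bases whose matched powers would reassemble into a single binomial power.
- the geometric series formula — there is no constant term-to-term ratio.


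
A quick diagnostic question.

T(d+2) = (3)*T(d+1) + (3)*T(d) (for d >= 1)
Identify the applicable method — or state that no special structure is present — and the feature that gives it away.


Verdict: the characteristic-root method — the recurrence is linear and homogeneous with constant coefficients, so the ansatz r^d turns it into a polynomial equation for r.


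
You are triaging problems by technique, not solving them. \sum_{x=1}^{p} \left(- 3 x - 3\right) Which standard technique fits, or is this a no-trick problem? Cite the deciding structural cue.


Verdict: no special technique — recognize the absence of structure: constant-multiple powers of x summed plainly, no special method required.


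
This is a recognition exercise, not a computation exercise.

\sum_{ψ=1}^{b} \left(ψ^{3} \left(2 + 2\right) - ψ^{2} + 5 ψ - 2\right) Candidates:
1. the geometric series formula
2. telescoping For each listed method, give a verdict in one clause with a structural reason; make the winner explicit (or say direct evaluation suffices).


Method: no special technique — this is bookkeeping, not technique: standard formulas for sums of constant-multiple powers of ψ apply termwise.
- the geometric series formula: there is no constant term-to-term ratio.
- telescoping: in the displayed form, no term reappears at a neighboring index to cancel against.


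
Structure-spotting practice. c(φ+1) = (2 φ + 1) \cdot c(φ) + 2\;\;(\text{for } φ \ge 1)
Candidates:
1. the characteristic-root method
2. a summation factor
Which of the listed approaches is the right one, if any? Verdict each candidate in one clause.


Diagnosis: a summation factor — one-term recursion with variable weight 2 φ + 1 is solved by product normalization, not by root-finding.
- the characteristic-root method: the coefficients change with the index, which the root method cannot absorb.
- a summation factor — yes, a natural case for it.


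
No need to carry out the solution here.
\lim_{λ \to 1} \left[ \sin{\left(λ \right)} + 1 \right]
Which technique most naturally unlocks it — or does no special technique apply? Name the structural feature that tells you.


Best approach: no special technique — no denominator vanishes and nothing blows up at 1: direct substitution is the whole computation.


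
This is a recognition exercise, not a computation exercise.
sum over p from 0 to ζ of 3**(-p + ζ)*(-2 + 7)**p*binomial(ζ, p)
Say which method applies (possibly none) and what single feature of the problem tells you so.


Technique: the binomial theorem — the binomial coefficients weight matched powers of (-2 + 7) and 3, which is exactly the expansion of a binomial power.


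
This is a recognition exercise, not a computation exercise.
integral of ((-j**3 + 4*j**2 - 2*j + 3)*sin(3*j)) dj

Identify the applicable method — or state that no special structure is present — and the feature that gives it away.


Best approach: integration by parts — the integrand splits as -j**3 + 4*j**2 - 2*j + 3 times sin(3*j) — repeatedly differentiating the polynomial part kills it, which is the parts ladder.


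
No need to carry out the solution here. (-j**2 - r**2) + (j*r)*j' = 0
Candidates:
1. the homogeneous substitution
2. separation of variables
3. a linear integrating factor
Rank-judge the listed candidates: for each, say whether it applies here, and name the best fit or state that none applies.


Best approach: the homogeneous substitution — scaling r and j together leaves the slope fixed — it depends only on j/r, so substitute the ratio. A Bernoulli substitution is a fair alternative on this equation directly; the homogeneous reading takes it as given.
- the homogeneous substitution — a fit — the right tool for this form.
- separation of variables — the two dependences do not factor apart.
- a linear integrating factor — the unknown enters nonlinearly (through a power, a denominator, or a transcendental function), which the linear integrating-factor recipe cannot absorb as-is — any repair would come from a preliminary substitution, not the factor.


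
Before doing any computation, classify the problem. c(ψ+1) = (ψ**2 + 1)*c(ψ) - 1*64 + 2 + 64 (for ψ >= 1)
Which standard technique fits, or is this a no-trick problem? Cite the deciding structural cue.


Method: a summation factor — one step of memory with a weight ψ**2 + 1 that changes as the index grows — the summation-factor construction is built for this.


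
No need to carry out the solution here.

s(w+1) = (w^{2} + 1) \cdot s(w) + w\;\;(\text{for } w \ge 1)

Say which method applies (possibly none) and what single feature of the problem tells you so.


Best approach: a summation factor — first-order linear but the coefficient w^{2} + 1 moves with the index — divide by the cumulative product and telescope.


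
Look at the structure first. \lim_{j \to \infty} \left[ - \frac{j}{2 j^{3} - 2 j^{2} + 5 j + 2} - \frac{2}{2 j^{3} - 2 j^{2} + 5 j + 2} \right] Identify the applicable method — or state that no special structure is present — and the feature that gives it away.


Verdict: dominant-term comparison — as j grows, only the highest-degree terms matter — compare leading terms and read the limit off. As a single quotient, the ∞/∞ shape would yield to repeated differentiation as well — the growth comparison gets there in one look.


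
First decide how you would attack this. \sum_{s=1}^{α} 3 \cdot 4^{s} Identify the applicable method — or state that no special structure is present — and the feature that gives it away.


Best approach: the geometric series formula — the ratio of consecutive terms is the constant 4, independent of the index — a geometric sum.


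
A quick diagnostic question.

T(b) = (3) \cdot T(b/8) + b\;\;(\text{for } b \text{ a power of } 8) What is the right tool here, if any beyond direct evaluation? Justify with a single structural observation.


Verdict: the master substitution — treat m = log base 8 of b as the new clock: one recursion step advances m by one while b scales by 8.


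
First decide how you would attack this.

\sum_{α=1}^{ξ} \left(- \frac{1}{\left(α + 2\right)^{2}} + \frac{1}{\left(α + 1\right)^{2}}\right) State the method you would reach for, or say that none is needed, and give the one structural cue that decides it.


Diagnosis: telescoping — spot the paired structure — each term adds \frac{1}{\left(α + 1\right)^{2}} and subtracts its successor value, which the next term restores: the definition of a telescoping chain.


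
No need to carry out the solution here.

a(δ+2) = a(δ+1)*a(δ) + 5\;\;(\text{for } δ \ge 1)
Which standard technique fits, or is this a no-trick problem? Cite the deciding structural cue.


Verdict: no special technique — the unknown sequence enters the update nonlinearly, so no linear method fits the recurrence as written — direct iteration remains.


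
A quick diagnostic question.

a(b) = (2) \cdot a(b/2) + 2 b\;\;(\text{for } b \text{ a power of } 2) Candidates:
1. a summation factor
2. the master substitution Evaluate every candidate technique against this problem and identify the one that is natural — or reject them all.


Method: the master substitution — the argument shrinks by the factor 2, so measure the index on a logarithmic scale and the recursion becomes a shift.
- a summation factor — a divided-index call is outside the fixed-shift first-order family a summation factor normalizes.
- the master substitution — a fit — the right tool for this form.


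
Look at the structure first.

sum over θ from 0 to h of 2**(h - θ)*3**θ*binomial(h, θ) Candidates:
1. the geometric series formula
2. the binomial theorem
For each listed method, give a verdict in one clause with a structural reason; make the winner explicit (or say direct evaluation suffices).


Method: the binomial theorem — the summand is term θ of a binomial expansion in 3 and 2; the whole sum is a single power.
- the geometric series formula — the ratio of consecutive terms depends on the index.
- the binomial theorem: a fit — the right tool for this form.


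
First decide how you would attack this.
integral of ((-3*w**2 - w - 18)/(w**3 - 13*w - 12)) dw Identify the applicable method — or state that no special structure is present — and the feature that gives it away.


Technique: partial fractions — a proper rational integrand whose denominator splits into simpler factors — decompose into partial fractions first.


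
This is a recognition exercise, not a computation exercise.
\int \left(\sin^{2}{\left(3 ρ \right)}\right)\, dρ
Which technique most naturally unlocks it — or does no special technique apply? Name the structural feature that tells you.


Best approach: a trigonometric identity — \sin^{2}{\left(3 ρ \right)} calls for power reduction: rewrite via double angles before any antiderivative is attempted.


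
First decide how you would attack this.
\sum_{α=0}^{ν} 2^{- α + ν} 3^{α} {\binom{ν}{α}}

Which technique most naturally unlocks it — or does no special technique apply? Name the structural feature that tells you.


Best approach: the binomial theorem — {\binom{ν}{α}} weighting matched powers of 3 and 2 is the expanded form of (3 + 2)^ν — fold it back up.


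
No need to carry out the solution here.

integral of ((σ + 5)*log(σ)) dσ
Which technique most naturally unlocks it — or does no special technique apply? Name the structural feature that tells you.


Verdict: integration by parts — the logarithm log(σ) has no power-rule antiderivative to read off directly, but its derivative is algebraic — so differentiate log(σ) and integrate the polynomial factor σ + 5.


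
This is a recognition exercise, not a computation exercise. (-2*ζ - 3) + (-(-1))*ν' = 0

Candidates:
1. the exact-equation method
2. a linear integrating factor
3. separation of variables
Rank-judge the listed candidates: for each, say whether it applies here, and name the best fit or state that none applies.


Diagnosis: no special technique — the slope is a function of ζ alone, so integrate both sides directly.
- the exact-equation method — with the unknown absent from both coefficients, the cross-partial test holds emptily — nothing for the exact method to work on.
- a linear integrating factor: the linear template holds only trivially here (the unknown is absent, so the coefficient is zero) — the method is not the natural label.
- separation of variables — any separation here is vacuous (nothing depends on the unknown); direct integration is the honest label.


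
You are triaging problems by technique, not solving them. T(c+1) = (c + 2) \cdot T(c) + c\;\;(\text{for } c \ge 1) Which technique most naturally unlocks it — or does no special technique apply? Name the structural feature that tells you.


Diagnosis: a summation factor — it is first-order linear but the coefficient c + 2 depends on the index, so multiply through by a summation factor to telescope it.


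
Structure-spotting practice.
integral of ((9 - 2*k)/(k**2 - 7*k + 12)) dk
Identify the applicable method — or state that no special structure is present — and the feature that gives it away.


Method: partial fractions — the integrand is a proper rational function and its denominator k**2 - 7*k + 12 factors into distinct pieces, so it splits into simple fractions.


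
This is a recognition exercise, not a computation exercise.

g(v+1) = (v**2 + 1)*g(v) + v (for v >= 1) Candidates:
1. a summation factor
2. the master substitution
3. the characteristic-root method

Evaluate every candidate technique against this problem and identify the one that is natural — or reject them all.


Technique: a summation factor — one-term recursion with variable weight v**2 + 1 is solved by product normalization, not by root-finding.
- a summation factor: applicable, and directly so.
- the master substitution — no fixed divisor shrinks the index between calls.
- the characteristic-root method — the coefficients vary with the index, breaking the constant-coefficient structure the method needs.


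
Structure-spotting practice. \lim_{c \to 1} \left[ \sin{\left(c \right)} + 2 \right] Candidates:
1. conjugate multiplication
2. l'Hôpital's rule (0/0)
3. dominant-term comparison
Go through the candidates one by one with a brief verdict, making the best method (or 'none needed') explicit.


Diagnosis: no special technique — the expression is continuous at the evaluation point — substitute directly; no indeterminate form appears.
- conjugate multiplication: there is no infinity-minus-infinity radical difference to rationalize.
- l'Hôpital's rule (0/0): evaluation at the point is determinate, so the rule has nothing to repair.
- dominant-term comparison — this is not a rational comparison of growth rates at infinity.


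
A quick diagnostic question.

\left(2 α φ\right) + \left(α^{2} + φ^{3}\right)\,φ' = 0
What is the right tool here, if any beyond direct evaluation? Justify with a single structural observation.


Technique: the exact-equation method — take the mixed partials of 2 α φ and α^{2} + φ^{3}: they are equal, which certifies an exact differential.


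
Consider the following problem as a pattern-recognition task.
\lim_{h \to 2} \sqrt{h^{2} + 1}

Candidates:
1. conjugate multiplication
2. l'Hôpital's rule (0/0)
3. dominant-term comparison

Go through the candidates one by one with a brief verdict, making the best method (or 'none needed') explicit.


Diagnosis: no special technique — nothing blocks direct substitution at 2: plug in and finish.
- conjugate multiplication: no divergent radical difference is present for a conjugate pair to cancel.
- l'Hôpital's rule (0/0) — evaluation at the point is determinate, so the rule has nothing to repair.
- dominant-term comparison: no ranking of term growth rates resolves the limit here.


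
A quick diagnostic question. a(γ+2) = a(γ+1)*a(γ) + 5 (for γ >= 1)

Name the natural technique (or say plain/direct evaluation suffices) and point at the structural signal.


Method: no special technique — once the recursion is nonlinear, characteristic roots, master substitutions, and summation factors are all off the table.


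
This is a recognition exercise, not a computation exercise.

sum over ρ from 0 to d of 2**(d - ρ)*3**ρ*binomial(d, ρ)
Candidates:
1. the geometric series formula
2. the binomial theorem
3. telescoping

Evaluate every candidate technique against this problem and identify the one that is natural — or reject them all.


Diagnosis: the binomial theorem — terms weighting binomial(d, ρ) against matched powers of 3 and 2 reassemble into (3 + 2)^d by the binomial theorem.
- the geometric series formula: no single multiplier carries one term to the next throughout the sum.
- the binomial theorem — a fit — the right tool for this form.
- telescoping: neither a shifted-difference shape nor integer-spaced poles are present.


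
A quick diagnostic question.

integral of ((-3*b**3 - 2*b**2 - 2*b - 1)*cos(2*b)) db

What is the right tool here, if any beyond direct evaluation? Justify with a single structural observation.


Best approach: integration by parts — the integrand splits as -3*b**3 - 2*b**2 - 2*b - 1 times cos(2*b) — repeatedly differentiating the polynomial part kills it, which is the parts ladder.


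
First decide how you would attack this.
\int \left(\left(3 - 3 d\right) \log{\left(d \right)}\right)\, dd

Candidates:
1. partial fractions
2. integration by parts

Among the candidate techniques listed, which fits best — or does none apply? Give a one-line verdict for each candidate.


Verdict: integration by parts — a polynomial next to \log{\left(d \right)}: integrate the polynomial, differentiate the log, and the integral simplifies in one pass.
- partial fractions — there is no rational-function structure to decompose.
- integration by parts: a fit — the right tool for this form.


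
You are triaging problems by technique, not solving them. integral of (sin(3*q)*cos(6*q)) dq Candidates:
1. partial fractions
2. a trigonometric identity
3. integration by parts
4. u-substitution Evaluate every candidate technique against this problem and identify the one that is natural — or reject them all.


Technique: a trigonometric identity — the product sin(3*q)*cos(6*q) converts to a sum of single-frequency sinusoids via the product-to-sum identity.
- partial fractions — the expression is not a ratio of polynomials that decomposes further.
- a trigonometric identity — applies; the problem has the shape this method handles.
- integration by parts — not the fit here: there is no polynomial factor to ladder down — parts can still close the trigonometric product by recursion, though the identity rewrite is the direct route.
- u-substitution: no subexpression of the integrand pairs with its own derivative as a factor — individual terms may offer their own substitutions, but any change of variable covering the whole integral would have to be constructed from outside the expression.


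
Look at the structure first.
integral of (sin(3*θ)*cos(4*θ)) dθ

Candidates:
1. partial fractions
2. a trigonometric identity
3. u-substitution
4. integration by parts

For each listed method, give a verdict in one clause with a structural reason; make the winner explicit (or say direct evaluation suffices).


Best approach: a trigonometric identity — two different frequencies multiply in sin(3*θ)*cos(4*θ); the product-to-sum formula separates them.
- partial fractions — there is no rational-function structure to decompose.
- a trigonometric identity: yes — fits the structure here.
- u-substitution: no subexpression of the integrand serves as a whole-integral substitution inner — individual terms may offer their own, but none carries its derivative as a factor of the full integrand; a working change of variable would have to be constructed from outside the expression.
- integration by parts: not the natural route: no polynomial-kernel product appears — a recursive parts reduction of the trigonometric product exists, but the identity rewrite is direct.


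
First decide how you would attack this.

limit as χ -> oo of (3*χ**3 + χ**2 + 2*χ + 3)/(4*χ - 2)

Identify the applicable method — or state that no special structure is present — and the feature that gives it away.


Best approach: dominant-term comparison — as χ grows, only the highest-degree terms matter — compare leading terms and read the limit off. Differentiating the expression as a single quotient would eventually settle it as well; matching dominant growth settles it immediately.


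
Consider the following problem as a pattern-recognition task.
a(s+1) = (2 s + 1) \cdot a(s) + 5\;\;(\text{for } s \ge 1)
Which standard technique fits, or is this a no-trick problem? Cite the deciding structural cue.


Diagnosis: a summation factor — an index-dependent multiplier 2 s + 1 rules out characteristic roots; a summation factor converts it to a pure difference.


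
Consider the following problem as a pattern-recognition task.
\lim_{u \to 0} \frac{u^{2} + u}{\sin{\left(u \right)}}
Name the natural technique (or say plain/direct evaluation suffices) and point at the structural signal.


Diagnosis: l'Hôpital's rule (0/0) — the 0/0 form at 0 is the signature situation for l'Hôpital's rule. One could equally expand both pieces locally and compare leading terms; the rule does that in one stroke.


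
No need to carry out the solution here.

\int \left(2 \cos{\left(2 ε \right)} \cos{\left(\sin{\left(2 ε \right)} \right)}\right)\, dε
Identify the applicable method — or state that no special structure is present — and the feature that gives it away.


Diagnosis: u-substitution — set u = \sin{\left(2 ε \right)}: a constant multiple of its derivative, namely 2 \cos{\left(2 ε \right)}, is present as a factor once the integrand is collected, so the du is sitting there waiting.


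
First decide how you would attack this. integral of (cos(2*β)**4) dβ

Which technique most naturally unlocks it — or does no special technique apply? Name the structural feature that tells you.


Technique: a trigonometric identity — the even trigonometric power cos(2*β)**4 reduces by a double-angle identity before any integration is attempted.


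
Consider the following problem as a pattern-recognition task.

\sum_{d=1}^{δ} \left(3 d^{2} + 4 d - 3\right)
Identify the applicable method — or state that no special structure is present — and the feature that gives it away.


Verdict: no special technique — recognize the absence of structure: constant-multiple powers of d summed plainly, no special method required.


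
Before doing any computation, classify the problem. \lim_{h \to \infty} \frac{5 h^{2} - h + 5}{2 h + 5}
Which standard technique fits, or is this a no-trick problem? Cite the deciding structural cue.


Technique: dominant-term comparison — growth-rate triage: the leading powers of h decide the limit, everything else is noise. As a single quotient, the ∞/∞ shape would yield to repeated differentiation as well — the growth comparison gets there in one look.


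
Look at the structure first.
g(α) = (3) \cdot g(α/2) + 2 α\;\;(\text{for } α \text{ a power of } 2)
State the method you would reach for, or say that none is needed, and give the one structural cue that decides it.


Technique: the master substitution — the argument shrinks by the factor 2, so measure the index on a logarithmic scale and the recursion becomes a shift.


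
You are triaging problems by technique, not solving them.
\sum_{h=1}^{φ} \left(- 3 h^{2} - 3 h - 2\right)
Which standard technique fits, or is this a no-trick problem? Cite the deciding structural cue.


Method: no special technique — no ratio, no shift structure, no binomial pattern: sum the constant-multiple powers of h with known formulas.


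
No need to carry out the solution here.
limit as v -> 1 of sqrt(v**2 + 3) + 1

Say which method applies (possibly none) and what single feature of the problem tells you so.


Best approach: no special technique — no vanishing denominator and no indeterminate clash at the point — evaluation is immediate.


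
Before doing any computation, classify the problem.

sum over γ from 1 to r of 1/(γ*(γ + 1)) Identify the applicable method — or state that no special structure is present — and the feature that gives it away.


Diagnosis: telescoping — 1/(γ*(γ + 1)) is a collapsed telescope: expand it into simple fractions to see the cancellation.


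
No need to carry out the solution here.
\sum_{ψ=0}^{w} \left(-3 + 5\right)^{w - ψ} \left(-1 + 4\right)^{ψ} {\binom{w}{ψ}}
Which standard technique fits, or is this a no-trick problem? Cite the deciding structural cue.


Diagnosis: the binomial theorem — the binomial coefficients weight matched powers of (-1 + 4) and (-3 + 5), which is exactly the expansion of a binomial power.


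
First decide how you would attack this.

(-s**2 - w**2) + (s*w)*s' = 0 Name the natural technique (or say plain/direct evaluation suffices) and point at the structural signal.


Diagnosis: the homogeneous substitution — scaling w and s together leaves the slope fixed — it depends only on s/w, so substitute the ratio. A Bernoulli rewrite works here as the equation stands — the homogeneous substitution is the more immediate reading.


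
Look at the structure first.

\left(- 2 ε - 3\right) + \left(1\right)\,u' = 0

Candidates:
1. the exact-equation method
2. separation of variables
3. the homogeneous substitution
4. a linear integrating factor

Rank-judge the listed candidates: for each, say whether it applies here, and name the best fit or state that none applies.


Best approach: no special technique — with u absent the equation is not coupled at all: direct integration in ε.
- the exact-equation method — with the unknown absent from both coefficients, the cross-partial test holds emptily — nothing for the exact method to work on.
- separation of variables: with no unknown in the slope, separating variables is a formality — the equation integrates directly.
- the homogeneous substitution — rescaling both variables together changes the slope, so no ratio substitution collapses it.
- a linear integrating factor — the linear template holds only trivially here (the unknown is absent, so the coefficient is zero) — the method is not the natural label.


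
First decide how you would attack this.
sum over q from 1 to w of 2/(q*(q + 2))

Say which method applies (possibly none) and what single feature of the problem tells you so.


Verdict: telescoping — one partial-fraction pass turns 2/(q*(q + 2)) into a shifted difference, and shifted differences telescope.


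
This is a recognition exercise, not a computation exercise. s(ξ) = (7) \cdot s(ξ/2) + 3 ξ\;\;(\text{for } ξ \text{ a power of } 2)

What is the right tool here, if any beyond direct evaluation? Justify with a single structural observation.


Diagnosis: the master substitution — treat m = log base 2 of ξ as the new clock: one recursion step advances m by one while ξ scales by 2.


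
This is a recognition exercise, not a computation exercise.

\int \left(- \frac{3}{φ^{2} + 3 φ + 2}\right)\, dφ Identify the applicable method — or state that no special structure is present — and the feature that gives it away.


Best approach: partial fractions — each factor of φ^{2} + 3 φ + 2 owns one elementary piece of the integrand — separate them and integrate piecewise.


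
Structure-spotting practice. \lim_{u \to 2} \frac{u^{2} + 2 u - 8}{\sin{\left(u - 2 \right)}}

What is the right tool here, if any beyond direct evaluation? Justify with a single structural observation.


Method: l'Hôpital's rule (0/0) — the 0/0 form at 2 is the signature situation for l'Hôpital's rule. One could equally expand both pieces locally and compare leading terms; the rule does that in one stroke.


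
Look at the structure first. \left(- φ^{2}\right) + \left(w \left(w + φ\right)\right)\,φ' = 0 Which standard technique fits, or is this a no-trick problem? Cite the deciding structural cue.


Method: the homogeneous substitution — the slope's numerator and denominator share total degree; set v = φ/w and the equation drops to separable form. This can also be massaged into Bernoulli form (the roles of the variables may need exchanging); the homogeneous substitution avoids that setup.


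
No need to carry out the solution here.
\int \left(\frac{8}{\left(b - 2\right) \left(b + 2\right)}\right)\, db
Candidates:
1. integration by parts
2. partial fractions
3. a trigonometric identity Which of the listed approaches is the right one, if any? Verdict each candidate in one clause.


Diagnosis: partial fractions — a proper rational integrand whose denominator splits into simpler factors — decompose into partial fractions first.
- integration by parts — there is no nonconstant-polynomial-times-kernel split with an exp, sine, cosine (degree-1 argument), or logarithm partner.
- partial fractions: applicable, and directly so.
- a trigonometric identity — with no trigonometric functions present, identity rewriting has no target.


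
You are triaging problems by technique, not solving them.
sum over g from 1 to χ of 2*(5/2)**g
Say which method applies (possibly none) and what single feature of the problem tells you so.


Verdict: the geometric series formula — the ratio of consecutive terms is the constant 5/2, independent of the index — a geometric sum.


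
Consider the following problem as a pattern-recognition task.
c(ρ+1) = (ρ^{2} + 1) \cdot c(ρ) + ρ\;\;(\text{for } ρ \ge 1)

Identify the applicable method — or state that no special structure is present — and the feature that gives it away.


Technique: a summation factor — first-order linear but the coefficient ρ^{2} + 1 moves with the index — divide by the cumulative product and telescope.


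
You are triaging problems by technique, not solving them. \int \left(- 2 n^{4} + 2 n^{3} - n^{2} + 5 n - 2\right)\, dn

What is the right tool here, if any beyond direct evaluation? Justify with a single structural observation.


Technique: no special technique — nothing composite, nothing rational, nothing trigonometric — each constant-multiple power of n integrates by the power rule alone.


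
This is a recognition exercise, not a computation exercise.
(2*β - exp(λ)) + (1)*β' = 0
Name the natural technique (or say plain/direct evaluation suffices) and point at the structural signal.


Verdict: a linear integrating factor — β appears only to the first power with coefficient 2 — the classic integrating-factor setup.
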